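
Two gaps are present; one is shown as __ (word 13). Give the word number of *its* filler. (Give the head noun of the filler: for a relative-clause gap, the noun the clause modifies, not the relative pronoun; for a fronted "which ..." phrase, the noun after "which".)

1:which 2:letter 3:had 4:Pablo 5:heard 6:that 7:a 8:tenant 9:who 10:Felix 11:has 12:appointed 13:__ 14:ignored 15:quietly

8

The marked gap is inside the relative clause, the direct object of "appointed".
Its filler is the head noun "tenant" (via "who"), at word 8.
(The other dependency links word 2 to a gap after word 14.)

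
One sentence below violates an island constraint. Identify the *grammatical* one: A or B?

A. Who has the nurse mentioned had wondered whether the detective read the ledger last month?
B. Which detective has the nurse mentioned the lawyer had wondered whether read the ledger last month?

In B, the wh-phrase is extracted from inside a wh-island (introduced by "whether"), which blocks movement.
In A, the extraction path crosses only that-complement boundaries, which are transparent.
So A is grammatical.

A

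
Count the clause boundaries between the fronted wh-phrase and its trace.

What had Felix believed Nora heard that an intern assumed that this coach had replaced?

"what" is extracted from the object of "replaced".
Boundaries crossed, outermost first: [Ø], [that], [that] — 3 in total.

3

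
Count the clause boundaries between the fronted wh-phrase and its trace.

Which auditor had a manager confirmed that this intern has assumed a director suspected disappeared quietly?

3

"which auditor" is extracted from the subject of "disappeared".
Boundaries crossed, outermost first: [that], [Ø], [Ø] — 3 in total.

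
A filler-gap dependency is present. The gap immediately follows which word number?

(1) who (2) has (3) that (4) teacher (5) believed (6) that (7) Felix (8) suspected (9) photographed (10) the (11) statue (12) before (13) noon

The displaced element is "who" (word 1).
It is linked across 2 clause boundaries (that → Ø).
It functions as the subject of "photographed", so the gap sits immediately after word 8 ("suspected").
Base order: That teacher has believed that Felix suspected that who photographed the statue before noon.

8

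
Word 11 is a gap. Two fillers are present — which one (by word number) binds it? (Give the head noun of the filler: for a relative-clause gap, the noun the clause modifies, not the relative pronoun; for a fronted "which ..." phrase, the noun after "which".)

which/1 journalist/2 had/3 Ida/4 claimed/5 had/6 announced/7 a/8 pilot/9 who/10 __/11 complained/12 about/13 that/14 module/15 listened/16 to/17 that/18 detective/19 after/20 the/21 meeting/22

The marked gap is inside the relative clause, the subject of "complained".
Its filler is the head noun "pilot" (via "who"), at word 9.
(The other dependency links word 2 to a gap after word 5.)

9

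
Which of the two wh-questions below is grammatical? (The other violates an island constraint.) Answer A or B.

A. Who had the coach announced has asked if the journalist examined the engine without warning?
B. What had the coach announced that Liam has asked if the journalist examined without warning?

In B, the wh-phrase is extracted from inside a wh-island (introduced by "if"), which blocks movement.
In A, the extraction path crosses only that-complement boundaries, which are transparent.
So A is grammatical.

A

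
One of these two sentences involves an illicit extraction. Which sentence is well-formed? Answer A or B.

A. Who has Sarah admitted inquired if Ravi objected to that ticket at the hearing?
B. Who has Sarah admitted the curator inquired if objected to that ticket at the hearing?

A

In B, the wh-phrase is extracted from inside a wh-island (introduced by "if"), which blocks movement.
In A, the extraction path crosses only that-complement boundaries, which are transparent.
So A is grammatical.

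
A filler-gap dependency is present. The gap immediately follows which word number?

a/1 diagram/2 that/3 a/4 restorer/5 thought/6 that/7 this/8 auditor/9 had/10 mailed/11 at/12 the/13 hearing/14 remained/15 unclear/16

11

The displaced element is "a diagram" (word 2).
It is linked across 1 clause boundary (that).
It functions as the direct object of "mailed", so the gap sits immediately after word 11 ("mailed").
Base order: A restorer thought that this auditor had mailed a diagram at the hearing.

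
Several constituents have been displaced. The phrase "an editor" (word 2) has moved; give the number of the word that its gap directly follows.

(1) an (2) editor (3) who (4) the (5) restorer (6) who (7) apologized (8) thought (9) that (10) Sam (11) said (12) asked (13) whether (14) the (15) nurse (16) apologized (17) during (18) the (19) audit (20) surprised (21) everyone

11

The displaced element is "an editor" (word 2).
It is linked across 2 clause boundaries (that → Ø).
It functions as the subject of "asked", so the gap sits immediately after word 11 ("said").
Base order: The restorer who apologized thought that Sam said that an editor asked whether the nurse apologized during the audit.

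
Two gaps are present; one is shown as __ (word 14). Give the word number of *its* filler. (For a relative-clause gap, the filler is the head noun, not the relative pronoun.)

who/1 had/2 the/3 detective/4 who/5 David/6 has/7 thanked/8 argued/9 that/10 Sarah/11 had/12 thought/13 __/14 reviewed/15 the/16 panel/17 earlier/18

The marked gap is the subject of "reviewed".
Its filler is the fronted wh-phrase "who", at word 1.
(The other dependency links word 4 to a gap after word 8.)

1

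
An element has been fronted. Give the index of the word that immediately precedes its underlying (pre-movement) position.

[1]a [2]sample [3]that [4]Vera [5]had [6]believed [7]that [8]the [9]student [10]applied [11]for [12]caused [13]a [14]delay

The displaced element is "a sample" (word 2).
It is linked across 1 clause boundary (that).
It functions as the object of the preposition "for" of "applied", so the gap sits immediately after word 11 ("for").
Base order: Vera had believed that the student applied for a sample.

11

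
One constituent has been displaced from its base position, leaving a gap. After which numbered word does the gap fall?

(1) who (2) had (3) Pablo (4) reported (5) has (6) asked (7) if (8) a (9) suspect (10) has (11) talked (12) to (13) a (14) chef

4

The displaced element is "who" (word 1).
It is linked across 1 clause boundary (Ø).
It functions as the subject of "asked", so the gap sits immediately after word 4 ("reported").
Base order: Pablo had reported that who has asked if a suspect has talked to a chef.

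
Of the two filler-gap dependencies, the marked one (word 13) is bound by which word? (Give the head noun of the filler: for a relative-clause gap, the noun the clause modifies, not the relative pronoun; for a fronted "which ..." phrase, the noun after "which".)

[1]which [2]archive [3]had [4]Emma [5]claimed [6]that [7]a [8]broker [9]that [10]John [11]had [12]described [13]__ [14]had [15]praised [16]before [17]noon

The marked gap is inside the relative clause, the direct object of "described".
Its filler is the head noun "broker" (via "that"), at word 8.
(The other dependency links word 2 to a gap after word 15.)

8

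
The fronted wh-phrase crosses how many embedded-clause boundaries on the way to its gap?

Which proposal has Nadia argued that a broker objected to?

"which proposal" is extracted from the PP object of "objected".
Boundaries crossed, outermost first: [that] — 1 in total.

1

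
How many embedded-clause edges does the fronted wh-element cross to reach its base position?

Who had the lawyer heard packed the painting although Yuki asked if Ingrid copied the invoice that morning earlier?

"who" is extracted from the subject of "packed".
Boundaries crossed, outermost first: [Ø] — 1 in total.

1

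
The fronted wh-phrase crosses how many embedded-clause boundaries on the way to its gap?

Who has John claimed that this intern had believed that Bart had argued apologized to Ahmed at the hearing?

"who" is extracted from the subject of "apologized".
Boundaries crossed, outermost first: [that], [that], [Ø] — 3 in total.

3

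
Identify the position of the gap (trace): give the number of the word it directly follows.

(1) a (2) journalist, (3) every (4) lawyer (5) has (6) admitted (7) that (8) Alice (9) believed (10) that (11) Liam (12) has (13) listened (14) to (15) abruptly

14

The displaced element is "a journalist" (word 2).
It is linked across 2 clause boundaries (that → that).
It functions as the object of the preposition "to" of "listened", so the gap sits immediately after word 14 ("to").
Base order: Every lawyer has admitted that Alice believed that Liam has listened to a journalist abruptly.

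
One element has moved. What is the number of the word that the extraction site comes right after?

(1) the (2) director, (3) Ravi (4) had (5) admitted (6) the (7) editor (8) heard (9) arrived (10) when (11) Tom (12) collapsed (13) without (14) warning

The displaced element is "the director" (word 2).
It is linked across 2 clause boundaries (Ø → Ø).
It functions as the subject of "arrived", so the gap sits immediately after word 8 ("heard").
Base order: Ravi had admitted the editor heard that the director arrived when Tom collapsed without warning.

8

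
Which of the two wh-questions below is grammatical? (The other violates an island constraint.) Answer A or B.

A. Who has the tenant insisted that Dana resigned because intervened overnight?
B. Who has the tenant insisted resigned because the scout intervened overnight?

B

In A, the wh-phrase is extracted from inside an adjunct island (introduced by "because"), which blocks movement.
In B, the extraction path crosses only that-complement boundaries, which are transparent.
So B is grammatical.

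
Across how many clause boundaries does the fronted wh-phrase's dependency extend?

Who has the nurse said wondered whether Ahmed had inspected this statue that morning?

"who" is extracted from the subject of "wondered".
Boundaries crossed, outermost first: [Ø] — 1 in total.

1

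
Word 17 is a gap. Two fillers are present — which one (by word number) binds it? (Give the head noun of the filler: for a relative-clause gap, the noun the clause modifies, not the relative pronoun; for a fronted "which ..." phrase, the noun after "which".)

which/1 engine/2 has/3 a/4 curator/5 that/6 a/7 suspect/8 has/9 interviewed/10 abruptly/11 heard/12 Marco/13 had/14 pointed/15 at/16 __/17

2

The marked gap is the object of the preposition "at" of "pointed".
Its filler is the fronted wh-phrase "which engine", at word 2.
(The other dependency links word 5 to a gap after word 10.)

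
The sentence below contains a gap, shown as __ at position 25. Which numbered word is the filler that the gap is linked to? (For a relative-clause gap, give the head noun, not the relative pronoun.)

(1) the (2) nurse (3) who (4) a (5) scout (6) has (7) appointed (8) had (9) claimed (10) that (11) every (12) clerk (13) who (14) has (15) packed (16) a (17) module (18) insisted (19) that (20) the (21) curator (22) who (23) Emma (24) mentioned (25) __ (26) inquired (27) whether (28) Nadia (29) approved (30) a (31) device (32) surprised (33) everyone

21

The gap at 25 is the subject of "inquired", inside a relative clause.
The relative pronoun is "who" (word 22); it is bound by the head noun immediately before it.
Its filler is the head noun "curator", at word 21.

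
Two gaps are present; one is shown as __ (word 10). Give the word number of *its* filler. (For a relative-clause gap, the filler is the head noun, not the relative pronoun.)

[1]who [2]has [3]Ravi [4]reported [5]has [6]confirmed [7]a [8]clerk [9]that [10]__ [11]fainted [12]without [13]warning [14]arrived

The marked gap is inside the relative clause, the subject of "fainted".
Its filler is the head noun "clerk" (via "that"), at word 8.
(The other dependency links word 1 to a gap after word 4.)

8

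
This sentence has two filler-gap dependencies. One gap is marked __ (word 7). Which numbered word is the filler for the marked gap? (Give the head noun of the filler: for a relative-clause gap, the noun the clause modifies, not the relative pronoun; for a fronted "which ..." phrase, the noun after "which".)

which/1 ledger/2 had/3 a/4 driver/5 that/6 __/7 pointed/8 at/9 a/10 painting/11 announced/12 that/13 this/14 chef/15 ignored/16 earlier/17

5

The marked gap is inside the relative clause, the subject of "pointed".
Its filler is the head noun "driver" (via "that"), at word 5.
(The other dependency links word 2 to a gap after word 16.)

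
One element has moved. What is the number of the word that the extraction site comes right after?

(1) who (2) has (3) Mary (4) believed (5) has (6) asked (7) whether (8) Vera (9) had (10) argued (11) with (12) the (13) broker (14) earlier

4

The displaced element is "who" (word 1).
It is linked across 1 clause boundary (Ø).
It functions as the subject of "asked", so the gap sits immediately after word 4 ("believed").
Base order: Mary has believed that who has asked whether Vera had argued with the broker earlier.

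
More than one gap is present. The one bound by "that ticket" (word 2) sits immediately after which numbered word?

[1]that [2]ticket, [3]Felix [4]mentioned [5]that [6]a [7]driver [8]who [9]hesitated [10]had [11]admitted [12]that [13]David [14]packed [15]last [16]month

14

The displaced element is "that ticket" (word 2).
It is linked across 2 clause boundaries (that → that).
It functions as the direct object of "packed", so the gap sits immediately after word 14 ("packed").
Base order: Felix mentioned that a driver who hesitated had admitted that David packed that ticket last month.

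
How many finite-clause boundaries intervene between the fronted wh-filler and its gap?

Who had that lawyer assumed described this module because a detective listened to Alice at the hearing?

"who" is extracted from the subject of "described".
Boundaries crossed, outermost first: [Ø] — 1 in total.

1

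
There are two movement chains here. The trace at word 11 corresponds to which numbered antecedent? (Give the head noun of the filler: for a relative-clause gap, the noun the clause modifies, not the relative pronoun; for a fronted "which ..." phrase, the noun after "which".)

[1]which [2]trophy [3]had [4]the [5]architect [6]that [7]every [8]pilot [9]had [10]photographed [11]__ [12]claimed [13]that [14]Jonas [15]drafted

The marked gap is inside the relative clause, the direct object of "photographed".
Its filler is the head noun "architect" (via "that"), at word 5.
(The other dependency links word 2 to a gap after word 15.)

5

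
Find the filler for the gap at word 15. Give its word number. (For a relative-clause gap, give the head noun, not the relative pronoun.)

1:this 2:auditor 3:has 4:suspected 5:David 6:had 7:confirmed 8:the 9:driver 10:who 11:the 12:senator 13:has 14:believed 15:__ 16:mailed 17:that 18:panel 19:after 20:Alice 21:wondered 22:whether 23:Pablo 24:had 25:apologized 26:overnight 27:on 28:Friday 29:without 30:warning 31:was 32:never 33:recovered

9

The gap at 15 is the subject of "mailed", inside a relative clause.
The relative pronoun is "who" (word 10); it is bound by the head noun immediately before it.
Its filler is the head noun "driver", at word 9.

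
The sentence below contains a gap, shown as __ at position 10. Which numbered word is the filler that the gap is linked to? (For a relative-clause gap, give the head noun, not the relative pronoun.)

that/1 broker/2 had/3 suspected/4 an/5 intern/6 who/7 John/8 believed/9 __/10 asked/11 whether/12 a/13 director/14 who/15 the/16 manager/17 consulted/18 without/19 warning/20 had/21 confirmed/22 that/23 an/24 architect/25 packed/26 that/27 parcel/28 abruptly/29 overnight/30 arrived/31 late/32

The gap at 10 is the subject of "asked", inside a relative clause.
The relative pronoun is "who" (word 7); it is bound by the head noun immediately before it.
Its filler is the head noun "intern", at word 6.

6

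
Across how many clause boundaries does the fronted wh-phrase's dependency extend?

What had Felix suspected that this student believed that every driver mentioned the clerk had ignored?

"what" is extracted from the object of "ignored".
Boundaries crossed, outermost first: [that], [that], [Ø] — 3 in total.

3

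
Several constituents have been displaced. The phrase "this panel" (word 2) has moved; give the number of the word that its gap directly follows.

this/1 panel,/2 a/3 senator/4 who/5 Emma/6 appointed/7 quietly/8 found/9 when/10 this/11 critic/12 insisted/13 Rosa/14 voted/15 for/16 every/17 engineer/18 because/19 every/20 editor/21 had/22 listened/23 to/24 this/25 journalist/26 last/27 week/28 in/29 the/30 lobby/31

The displaced element is "this panel" (word 2).
It functions as the direct object of "found", so the gap sits immediately after word 9 ("found").
Base order: A senator who Emma appointed quietly found this panel when this critic insisted Rosa voted for every engineer because every editor had listened to this journalist last week in the lobby.

9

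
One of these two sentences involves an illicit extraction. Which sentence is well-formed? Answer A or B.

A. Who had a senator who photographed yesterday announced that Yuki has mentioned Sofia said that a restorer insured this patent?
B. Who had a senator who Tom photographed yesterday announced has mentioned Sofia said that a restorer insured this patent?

B

In A, the wh-phrase is extracted from inside a complex-NP island (relative clause) (introduced by "who"), which blocks movement.
In B, the extraction path crosses only that-complement boundaries, which are transparent.
So B is grammatical.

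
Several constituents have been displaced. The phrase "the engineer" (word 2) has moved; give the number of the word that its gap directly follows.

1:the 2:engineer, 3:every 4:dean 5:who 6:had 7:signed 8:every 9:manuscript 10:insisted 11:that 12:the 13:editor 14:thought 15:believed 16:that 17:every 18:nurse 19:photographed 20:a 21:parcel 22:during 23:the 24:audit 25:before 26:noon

The displaced element is "the engineer" (word 2).
It is linked across 2 clause boundaries (that → Ø).
It functions as the subject of "believed", so the gap sits immediately after word 14 ("thought").
Base order: Every dean who had signed every manuscript insisted that the editor thought the engineer believed that every nurse photographed a parcel during the audit before noon.

14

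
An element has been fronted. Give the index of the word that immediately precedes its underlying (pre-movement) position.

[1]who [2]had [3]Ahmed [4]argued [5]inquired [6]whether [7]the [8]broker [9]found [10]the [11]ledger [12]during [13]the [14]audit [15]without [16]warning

4

The displaced element is "who" (word 1).
It is linked across 1 clause boundary (Ø).
It functions as the subject of "inquired", so the gap sits immediately after word 4 ("argued").
Base order: Ahmed had argued who inquired whether the broker found the ledger during the audit without warning.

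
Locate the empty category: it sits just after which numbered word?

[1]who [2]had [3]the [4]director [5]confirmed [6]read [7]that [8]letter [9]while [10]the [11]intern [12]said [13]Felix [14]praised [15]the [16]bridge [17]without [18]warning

The displaced element is "who" (word 1).
It is linked across 1 clause boundary (Ø).
It functions as the subject of "read", so the gap sits immediately after word 5 ("confirmed").
Base order: The director had confirmed that who read that letter while the intern said Felix praised the bridge without warning.

5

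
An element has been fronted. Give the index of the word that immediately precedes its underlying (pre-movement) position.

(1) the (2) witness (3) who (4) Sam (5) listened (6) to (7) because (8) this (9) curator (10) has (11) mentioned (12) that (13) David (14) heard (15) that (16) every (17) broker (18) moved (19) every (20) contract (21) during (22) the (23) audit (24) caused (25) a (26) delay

The displaced element is "the witness" (word 2).
It functions as the object of the preposition "to" of "listened", so the gap sits immediately after word 6 ("to").
Base order: Sam listened to the witness because this curator has mentioned that David heard that every broker moved every contract during the audit.

6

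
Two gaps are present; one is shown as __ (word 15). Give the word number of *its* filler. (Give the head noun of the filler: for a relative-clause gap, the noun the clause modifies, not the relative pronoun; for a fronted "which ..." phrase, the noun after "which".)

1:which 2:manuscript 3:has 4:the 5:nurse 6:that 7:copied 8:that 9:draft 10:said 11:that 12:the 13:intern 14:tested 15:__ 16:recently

2

The marked gap is the direct object of "tested".
Its filler is the fronted wh-phrase "which manuscript", at word 2.
(The other dependency links word 5 to a gap after word 6.)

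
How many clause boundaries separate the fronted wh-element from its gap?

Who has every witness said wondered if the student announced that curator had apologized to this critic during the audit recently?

"who" is extracted from the subject of "wondered".
Boundaries crossed, outermost first: [Ø] — 1 in total.

1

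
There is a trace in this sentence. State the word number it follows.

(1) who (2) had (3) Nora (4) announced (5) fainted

4

The displaced element is "who" (word 1).
It is linked across 1 clause boundary (Ø).
It functions as the subject of "fainted", so the gap sits immediately after word 4 ("announced").
Base order: Nora had announced who fainted.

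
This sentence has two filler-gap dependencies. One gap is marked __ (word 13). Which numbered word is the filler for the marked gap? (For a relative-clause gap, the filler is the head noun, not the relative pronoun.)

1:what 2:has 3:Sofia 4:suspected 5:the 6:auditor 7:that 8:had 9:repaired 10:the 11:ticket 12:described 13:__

1

The marked gap is the direct object of "described".
Its filler is the fronted wh-phrase "what", at word 1.
(The other dependency links word 6 to a gap after word 7.)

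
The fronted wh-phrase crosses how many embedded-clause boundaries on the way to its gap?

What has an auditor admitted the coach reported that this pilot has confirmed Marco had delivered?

"what" is extracted from the object of "delivered".
Boundaries crossed, outermost first: [Ø], [that], [Ø] — 3 in total.

3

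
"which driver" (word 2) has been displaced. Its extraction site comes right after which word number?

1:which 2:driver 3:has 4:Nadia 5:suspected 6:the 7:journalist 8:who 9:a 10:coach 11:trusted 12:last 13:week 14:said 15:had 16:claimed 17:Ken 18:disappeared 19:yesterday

14

The displaced element is "which driver" (word 2).
It is linked across 2 clause boundaries (Ø → Ø).
It functions as the subject of "claimed", so the gap sits immediately after word 14 ("said").
Base order: Nadia has suspected the journalist who a coach trusted last week said that which driver had claimed Ken disappeared yesterday.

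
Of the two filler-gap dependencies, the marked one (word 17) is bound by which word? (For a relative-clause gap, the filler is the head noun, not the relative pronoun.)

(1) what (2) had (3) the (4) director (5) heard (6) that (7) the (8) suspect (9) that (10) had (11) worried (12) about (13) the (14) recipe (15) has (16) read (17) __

1

The marked gap is the direct object of "read".
Its filler is the fronted wh-phrase "what", at word 1.
(The other dependency links word 8 to a gap after word 9.)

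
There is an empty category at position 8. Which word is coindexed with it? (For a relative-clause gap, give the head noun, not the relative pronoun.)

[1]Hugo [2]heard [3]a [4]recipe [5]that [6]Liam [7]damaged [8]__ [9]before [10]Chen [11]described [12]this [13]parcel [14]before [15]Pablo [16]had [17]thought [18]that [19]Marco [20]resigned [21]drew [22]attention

4

The gap at 8 is the object of "damaged", inside a relative clause.
The relative pronoun is "that" (word 5); it is bound by the head noun immediately before it.
Its filler is the head noun "recipe", at word 4.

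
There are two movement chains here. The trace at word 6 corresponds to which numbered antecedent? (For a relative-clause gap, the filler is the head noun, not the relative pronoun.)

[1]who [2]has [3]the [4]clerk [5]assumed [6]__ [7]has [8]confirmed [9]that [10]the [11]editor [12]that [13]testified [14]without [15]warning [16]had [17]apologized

The marked gap is the subject of "confirmed".
Its filler is the fronted wh-phrase "who", at word 1.
(The other dependency links word 11 to a gap after word 12.)

1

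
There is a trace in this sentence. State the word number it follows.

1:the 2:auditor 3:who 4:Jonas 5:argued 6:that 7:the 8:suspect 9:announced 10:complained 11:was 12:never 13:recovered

The displaced element is "the auditor" (word 2).
It is linked across 2 clause boundaries (that → Ø).
It functions as the subject of "complained", so the gap sits immediately after word 9 ("announced").
Base order: Jonas argued that the suspect announced the auditor complained.

9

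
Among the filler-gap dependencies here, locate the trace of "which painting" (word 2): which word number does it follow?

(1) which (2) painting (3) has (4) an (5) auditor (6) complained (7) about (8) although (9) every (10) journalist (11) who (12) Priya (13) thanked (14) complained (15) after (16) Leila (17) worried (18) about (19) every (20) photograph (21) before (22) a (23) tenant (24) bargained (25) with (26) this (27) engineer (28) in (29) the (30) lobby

7

The displaced element is "which painting" (word 2).
It functions as the object of the preposition "about" of "complained", so the gap sits immediately after word 7 ("about").
Base order: An auditor has complained about which painting although every journalist who Priya thanked complained after Leila worried about every photograph before a tenant bargained with this engineer in the lobby.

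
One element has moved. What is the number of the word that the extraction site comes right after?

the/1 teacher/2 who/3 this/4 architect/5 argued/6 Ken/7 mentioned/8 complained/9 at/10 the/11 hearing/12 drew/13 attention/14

8

The displaced element is "the teacher" (word 2).
It is linked across 2 clause boundaries (Ø → Ø).
It functions as the subject of "complained", so the gap sits immediately after word 8 ("mentioned").
Base order: This architect argued Ken mentioned that the teacher complained at the hearing.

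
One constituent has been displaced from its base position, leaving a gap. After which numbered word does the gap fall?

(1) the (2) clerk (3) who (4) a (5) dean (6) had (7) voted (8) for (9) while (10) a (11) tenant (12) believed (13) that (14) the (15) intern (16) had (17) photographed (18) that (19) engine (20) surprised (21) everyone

8

The displaced element is "the clerk" (word 2).
It functions as the object of the preposition "for" of "voted", so the gap sits immediately after word 8 ("for").
Base order: A dean had voted for the clerk while a tenant believed that the intern had photographed that engine.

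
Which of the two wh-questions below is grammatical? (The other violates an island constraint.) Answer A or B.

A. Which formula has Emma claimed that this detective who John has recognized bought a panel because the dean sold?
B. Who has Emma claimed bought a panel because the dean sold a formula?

In A, the wh-phrase is extracted from inside an adjunct island (introduced by "because"), which blocks movement.
In B, the extraction path crosses only that-complement boundaries, which are transparent.
So B is grammatical.

B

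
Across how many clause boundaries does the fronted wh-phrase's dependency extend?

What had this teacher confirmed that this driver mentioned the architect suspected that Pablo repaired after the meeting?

"what" is extracted from the object of "repaired".
Boundaries crossed, outermost first: [that], [Ø], [that] — 3 in total.

3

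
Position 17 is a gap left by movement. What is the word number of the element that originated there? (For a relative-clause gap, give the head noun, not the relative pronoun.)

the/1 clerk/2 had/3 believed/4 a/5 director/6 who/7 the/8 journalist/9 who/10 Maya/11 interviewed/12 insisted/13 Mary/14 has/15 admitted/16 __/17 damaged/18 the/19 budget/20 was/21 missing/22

6

The gap at 17 is the subject of "damaged", inside a relative clause.
The relative pronoun is "who" (word 7); it is bound by the head noun immediately before it.
Its filler is the head noun "director", at word 6.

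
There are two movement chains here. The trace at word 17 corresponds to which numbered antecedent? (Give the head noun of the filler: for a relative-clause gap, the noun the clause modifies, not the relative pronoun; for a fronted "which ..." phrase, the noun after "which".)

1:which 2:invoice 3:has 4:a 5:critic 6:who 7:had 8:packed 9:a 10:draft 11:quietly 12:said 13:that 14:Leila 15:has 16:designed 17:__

2

The marked gap is the direct object of "designed".
Its filler is the fronted wh-phrase "which invoice", at word 2.
(The other dependency links word 5 to a gap after word 6.)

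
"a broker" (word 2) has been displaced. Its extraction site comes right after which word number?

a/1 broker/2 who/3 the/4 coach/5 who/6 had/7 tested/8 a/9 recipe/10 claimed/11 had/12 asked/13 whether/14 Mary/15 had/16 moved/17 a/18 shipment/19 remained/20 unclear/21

11

The displaced element is "a broker" (word 2).
It is linked across 1 clause boundary (Ø).
It functions as the subject of "asked", so the gap sits immediately after word 11 ("claimed").
Base order: The coach who had tested a recipe claimed that a broker had asked whether Mary had moved a shipment.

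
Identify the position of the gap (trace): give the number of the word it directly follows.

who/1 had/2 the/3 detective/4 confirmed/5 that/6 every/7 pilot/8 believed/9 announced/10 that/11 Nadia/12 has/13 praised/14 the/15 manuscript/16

The displaced element is "who" (word 1).
It is linked across 2 clause boundaries (that → Ø).
It functions as the subject of "announced", so the gap sits immediately after word 9 ("believed").
Base order: The detective had confirmed that every pilot believed that who announced that Nadia has praised the manuscript.

9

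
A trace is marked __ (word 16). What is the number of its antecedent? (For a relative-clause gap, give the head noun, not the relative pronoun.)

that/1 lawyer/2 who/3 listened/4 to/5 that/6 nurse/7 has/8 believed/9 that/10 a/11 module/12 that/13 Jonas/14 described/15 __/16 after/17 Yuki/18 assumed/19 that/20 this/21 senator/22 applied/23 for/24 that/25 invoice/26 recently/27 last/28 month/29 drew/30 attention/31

The gap at 16 is the object of "described", inside a relative clause.
The relative pronoun is "that" (word 13); it is bound by the head noun immediately before it.
Its filler is the head noun "module", at word 12.

12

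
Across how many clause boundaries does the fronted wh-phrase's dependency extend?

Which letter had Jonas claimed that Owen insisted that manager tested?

2

"which letter" is extracted from the object of "tested".
Boundaries crossed, outermost first: [that], [Ø] — 2 in total.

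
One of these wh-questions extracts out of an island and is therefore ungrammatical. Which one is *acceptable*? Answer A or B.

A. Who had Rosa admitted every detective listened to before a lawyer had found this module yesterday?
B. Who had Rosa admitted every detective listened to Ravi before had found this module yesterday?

In B, the wh-phrase is extracted from inside an adjunct island (introduced by "before"), which blocks movement.
In A, the extraction path crosses only that-complement boundaries, which are transparent.
So A is grammatical.

A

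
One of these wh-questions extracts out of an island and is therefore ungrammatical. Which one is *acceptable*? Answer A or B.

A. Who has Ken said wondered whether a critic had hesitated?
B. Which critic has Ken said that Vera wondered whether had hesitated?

A

In B, the wh-phrase is extracted from inside a wh-island (introduced by "whether"), which blocks movement.
In A, the extraction path crosses only that-complement boundaries, which are transparent.
So A is grammatical.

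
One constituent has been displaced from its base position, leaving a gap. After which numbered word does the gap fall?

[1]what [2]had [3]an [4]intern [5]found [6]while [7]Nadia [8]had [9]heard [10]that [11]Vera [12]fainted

The displaced element is "what" (word 1).
It functions as the direct object of "found", so the gap sits immediately after word 5 ("found").
Base order: An intern had found what while Nadia had heard that Vera fainted.

5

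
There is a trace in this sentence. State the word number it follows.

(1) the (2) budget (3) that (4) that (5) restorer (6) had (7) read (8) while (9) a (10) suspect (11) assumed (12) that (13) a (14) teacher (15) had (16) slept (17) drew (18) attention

7

The displaced element is "the budget" (word 2).
It functions as the direct object of "read", so the gap sits immediately after word 7 ("read").
Base order: That restorer had read the budget while a suspect assumed that a teacher had slept.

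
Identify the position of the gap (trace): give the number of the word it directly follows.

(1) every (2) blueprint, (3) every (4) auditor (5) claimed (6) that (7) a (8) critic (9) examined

The displaced element is "every blueprint" (word 2).
It is linked across 1 clause boundary (that).
It functions as the direct object of "examined", so the gap sits immediately after word 9 ("examined").
Base order: Every auditor claimed that a critic examined every blueprint.

9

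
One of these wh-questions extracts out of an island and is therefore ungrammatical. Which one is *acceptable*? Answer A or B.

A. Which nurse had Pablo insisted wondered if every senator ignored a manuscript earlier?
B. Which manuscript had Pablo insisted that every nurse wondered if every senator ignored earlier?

In B, the wh-phrase is extracted from inside a wh-island (introduced by "if"), which blocks movement.
In A, the extraction path crosses only that-complement boundaries, which are transparent.
So A is grammatical.

A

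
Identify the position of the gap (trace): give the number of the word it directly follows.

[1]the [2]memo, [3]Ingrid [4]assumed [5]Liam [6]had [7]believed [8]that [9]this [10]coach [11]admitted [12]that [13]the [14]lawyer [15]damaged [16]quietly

The displaced element is "the memo" (word 2).
It is linked across 3 clause boundaries (Ø → that → that).
It functions as the direct object of "damaged", so the gap sits immediately after word 15 ("damaged").
Base order: Ingrid assumed Liam had believed that this coach admitted that the lawyer damaged the memo quietly.

15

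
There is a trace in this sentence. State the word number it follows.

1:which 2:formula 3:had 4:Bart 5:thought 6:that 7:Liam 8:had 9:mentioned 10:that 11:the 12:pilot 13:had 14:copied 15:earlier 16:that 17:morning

14

The displaced element is "which formula" (word 2).
It is linked across 2 clause boundaries (that → that).
It functions as the direct object of "copied", so the gap sits immediately after word 14 ("copied").
Base order: Bart had thought that Liam had mentioned that the pilot had copied which formula earlier that morning.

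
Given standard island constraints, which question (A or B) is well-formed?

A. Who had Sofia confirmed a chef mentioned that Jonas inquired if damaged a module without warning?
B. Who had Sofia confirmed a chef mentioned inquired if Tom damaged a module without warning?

In A, the wh-phrase is extracted from inside a wh-island (introduced by "if"), which blocks movement.
In B, the extraction path crosses only that-complement boundaries, which are transparent.
So B is grammatical.

B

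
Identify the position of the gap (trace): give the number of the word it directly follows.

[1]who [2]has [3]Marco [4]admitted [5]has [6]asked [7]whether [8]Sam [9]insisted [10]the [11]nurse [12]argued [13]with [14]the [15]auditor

4

The displaced element is "who" (word 1).
It is linked across 1 clause boundary (Ø).
It functions as the subject of "asked", so the gap sits immediately after word 4 ("admitted").
Base order: Marco has admitted who has asked whether Sam insisted the nurse argued with the auditor.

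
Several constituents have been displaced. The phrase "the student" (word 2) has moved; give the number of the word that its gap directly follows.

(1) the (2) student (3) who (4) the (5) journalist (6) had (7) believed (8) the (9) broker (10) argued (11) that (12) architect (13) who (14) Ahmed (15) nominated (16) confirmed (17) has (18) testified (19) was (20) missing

16

The displaced element is "the student" (word 2).
It is linked across 3 clause boundaries (Ø → Ø → Ø).
It functions as the subject of "testified", so the gap sits immediately after word 16 ("confirmed").
Base order: The journalist had believed the broker argued that architect who Ahmed nominated confirmed that the student has testified.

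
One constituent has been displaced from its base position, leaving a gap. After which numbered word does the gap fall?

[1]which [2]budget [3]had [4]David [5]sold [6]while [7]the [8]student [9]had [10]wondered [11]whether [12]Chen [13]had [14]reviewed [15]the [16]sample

The displaced element is "which budget" (word 2).
It functions as the direct object of "sold", so the gap sits immediately after word 5 ("sold").
Base order: David had sold which budget while the student had wondered whether Chen had reviewed the sample.

5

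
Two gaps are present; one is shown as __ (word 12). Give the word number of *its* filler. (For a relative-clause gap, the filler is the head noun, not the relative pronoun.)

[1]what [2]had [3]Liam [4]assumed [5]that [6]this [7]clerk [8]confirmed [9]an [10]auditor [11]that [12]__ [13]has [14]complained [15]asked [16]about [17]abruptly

The marked gap is inside the relative clause, the subject of "complained".
Its filler is the head noun "auditor" (via "that"), at word 10.
(The other dependency links word 1 to a gap after word 16.)

10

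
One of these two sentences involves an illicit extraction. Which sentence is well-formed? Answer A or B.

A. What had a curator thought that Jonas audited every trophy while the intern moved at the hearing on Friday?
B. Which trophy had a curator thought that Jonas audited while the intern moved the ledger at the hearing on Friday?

B

In A, the wh-phrase is extracted from inside an adjunct island (introduced by "while"), which blocks movement.
In B, the extraction path crosses only that-complement boundaries, which are transparent.
So B is grammatical.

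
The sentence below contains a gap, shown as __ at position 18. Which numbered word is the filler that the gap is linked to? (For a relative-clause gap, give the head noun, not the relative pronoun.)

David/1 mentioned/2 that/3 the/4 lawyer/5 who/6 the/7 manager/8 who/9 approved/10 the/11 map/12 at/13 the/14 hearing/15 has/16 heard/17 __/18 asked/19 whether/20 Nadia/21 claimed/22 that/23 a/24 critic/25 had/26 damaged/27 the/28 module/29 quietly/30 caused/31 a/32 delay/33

5

The gap at 18 is the subject of "asked", inside a relative clause.
The relative pronoun is "who" (word 6); it is bound by the head noun immediately before it.
Its filler is the head noun "lawyer", at word 5.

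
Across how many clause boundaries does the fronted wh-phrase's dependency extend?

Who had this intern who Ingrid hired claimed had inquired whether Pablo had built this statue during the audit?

"who" is extracted from the subject of "inquired".
Boundaries crossed, outermost first: [Ø] — 1 in total.

1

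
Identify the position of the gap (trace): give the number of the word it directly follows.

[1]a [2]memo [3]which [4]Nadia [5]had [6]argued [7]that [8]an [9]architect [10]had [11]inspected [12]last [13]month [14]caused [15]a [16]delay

The displaced element is "a memo" (word 2).
It is linked across 1 clause boundary (that).
It functions as the direct object of "inspected", so the gap sits immediately after word 11 ("inspected").
Base order: Nadia had argued that an architect had inspected a memo last month.

11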